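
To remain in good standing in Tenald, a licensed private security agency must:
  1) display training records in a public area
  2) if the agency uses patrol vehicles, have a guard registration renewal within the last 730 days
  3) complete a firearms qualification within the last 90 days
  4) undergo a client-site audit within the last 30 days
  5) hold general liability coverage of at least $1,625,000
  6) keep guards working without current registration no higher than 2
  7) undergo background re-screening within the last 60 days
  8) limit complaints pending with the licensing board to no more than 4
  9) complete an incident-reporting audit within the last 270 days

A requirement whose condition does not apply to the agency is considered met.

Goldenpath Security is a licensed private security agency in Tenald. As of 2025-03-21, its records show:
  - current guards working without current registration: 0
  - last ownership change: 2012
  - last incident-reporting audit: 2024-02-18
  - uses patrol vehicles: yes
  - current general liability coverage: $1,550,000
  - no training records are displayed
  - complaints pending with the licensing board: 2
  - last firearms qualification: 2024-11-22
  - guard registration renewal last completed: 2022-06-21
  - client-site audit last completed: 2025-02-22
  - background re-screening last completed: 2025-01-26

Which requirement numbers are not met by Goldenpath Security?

1, 2, 3, 5, 9

1. training records absent → not met
2. condition 'uses patrol vehicles' holds; guard registration renewal 1004 days ago vs limit 730 → not met
3. firearms qualification 119 days ago vs limit 90 → not met
4. client-site audit 27 days ago vs limit 30 → met
5. general liability coverage $1,550,000 < $1,625,000 → not met
6. guards working without current registration 0 ≤ 2 → met
7. background re-screening 54 days ago vs limit 60 → met
8. complaints pending with the licensing board 2 ≤ 4 → met
9. incident-reporting audit 397 days ago vs limit 270 → not met
Not met: 1, 2, 3, 5, 9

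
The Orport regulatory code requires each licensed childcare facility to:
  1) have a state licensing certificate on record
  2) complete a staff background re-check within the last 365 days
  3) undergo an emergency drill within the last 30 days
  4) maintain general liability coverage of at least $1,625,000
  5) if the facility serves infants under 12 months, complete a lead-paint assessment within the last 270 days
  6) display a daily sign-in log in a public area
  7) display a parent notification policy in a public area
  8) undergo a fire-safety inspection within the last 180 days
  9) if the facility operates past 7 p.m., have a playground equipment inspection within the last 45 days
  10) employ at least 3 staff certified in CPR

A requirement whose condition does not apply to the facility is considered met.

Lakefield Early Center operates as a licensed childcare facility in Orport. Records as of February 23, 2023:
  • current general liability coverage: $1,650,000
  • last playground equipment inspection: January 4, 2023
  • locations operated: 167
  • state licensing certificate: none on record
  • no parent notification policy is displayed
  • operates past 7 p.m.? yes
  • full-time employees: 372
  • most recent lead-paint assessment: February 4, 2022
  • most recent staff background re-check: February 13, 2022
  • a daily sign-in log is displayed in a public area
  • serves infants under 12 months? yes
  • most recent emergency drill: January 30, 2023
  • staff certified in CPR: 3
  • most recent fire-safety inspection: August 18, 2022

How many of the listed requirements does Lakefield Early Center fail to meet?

1. state licensing certificate absent → not met
2. staff background re-check 375 days ago vs limit 365 → not met
3. emergency drill 24 days ago vs limit 30 → met
4. general liability coverage $1,650,000 ≥ $1,625,000 → met
5. condition 'serves infants under 12 months' holds; lead-paint assessment 384 days ago vs limit 270 → not met
6. daily sign-in log present → met
7. parent notification policy absent → not met
8. fire-safety inspection 189 days ago vs limit 180 → not met
9. condition 'operates past 7 p.m.' holds; playground equipment inspection 50 days ago vs limit 45 → not met
10. staff certified in CPR 3 ≥ 3 → met
Not met: 6 of 10

6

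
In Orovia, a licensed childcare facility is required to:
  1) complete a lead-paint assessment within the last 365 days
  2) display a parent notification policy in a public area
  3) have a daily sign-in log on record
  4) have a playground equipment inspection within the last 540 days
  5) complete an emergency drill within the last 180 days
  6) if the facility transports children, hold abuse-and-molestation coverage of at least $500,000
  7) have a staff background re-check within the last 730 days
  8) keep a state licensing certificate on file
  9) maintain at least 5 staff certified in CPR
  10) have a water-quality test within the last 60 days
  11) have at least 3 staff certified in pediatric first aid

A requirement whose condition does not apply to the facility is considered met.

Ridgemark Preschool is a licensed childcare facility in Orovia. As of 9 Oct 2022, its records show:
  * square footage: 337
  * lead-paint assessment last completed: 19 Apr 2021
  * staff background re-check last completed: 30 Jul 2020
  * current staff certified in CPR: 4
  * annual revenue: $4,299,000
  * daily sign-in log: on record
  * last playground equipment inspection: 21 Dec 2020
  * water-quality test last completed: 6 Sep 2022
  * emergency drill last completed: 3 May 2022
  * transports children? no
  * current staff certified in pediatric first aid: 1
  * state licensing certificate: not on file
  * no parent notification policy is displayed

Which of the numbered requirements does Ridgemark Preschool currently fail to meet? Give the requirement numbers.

1. lead-paint assessment 538 days ago vs limit 365 → not met
2. parent notification policy absent → not met
3. daily sign-in log present → met
4. playground equipment inspection 657 days ago vs limit 540 → not met
5. emergency drill 159 days ago vs limit 180 → met
6. condition 'transports children' does not hold → requirement n/a → met
7. staff background re-check 801 days ago vs limit 730 → not met
8. state licensing certificate absent → not met
9. staff certified in CPR 4 < 5 → not met
10. water-quality test 33 days ago vs limit 60 → met
11. staff certified in pediatric first aid 1 < 3 → not met
Not met: 1, 2, 4, 7, 8, 9, 11

1, 2, 4, 7, 8, 9, 11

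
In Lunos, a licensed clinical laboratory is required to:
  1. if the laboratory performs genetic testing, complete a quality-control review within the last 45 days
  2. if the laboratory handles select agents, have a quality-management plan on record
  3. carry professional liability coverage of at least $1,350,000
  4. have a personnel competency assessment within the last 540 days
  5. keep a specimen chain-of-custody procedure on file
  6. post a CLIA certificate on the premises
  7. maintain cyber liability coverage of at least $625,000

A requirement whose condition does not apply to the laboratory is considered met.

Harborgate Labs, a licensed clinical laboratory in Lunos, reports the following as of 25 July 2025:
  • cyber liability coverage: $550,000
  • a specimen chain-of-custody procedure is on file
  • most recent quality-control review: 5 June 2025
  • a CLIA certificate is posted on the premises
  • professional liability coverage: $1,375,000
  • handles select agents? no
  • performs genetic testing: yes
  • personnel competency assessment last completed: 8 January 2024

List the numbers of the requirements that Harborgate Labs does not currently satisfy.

1, 4, 7

1. condition 'performs genetic testing' holds; quality-control review 50 days ago vs limit 45 → not met
2. condition 'handles select agents' does not hold → requirement n/a → met
3. professional liability coverage $1,375,000 ≥ $1,350,000 → met
4. personnel competency assessment 564 days ago vs limit 540 → not met
5. specimen chain-of-custody procedure present → met
6. CLIA certificate present → met
7. cyber liability coverage $550,000 < $625,000 → not met
Not met: 1, 4, 7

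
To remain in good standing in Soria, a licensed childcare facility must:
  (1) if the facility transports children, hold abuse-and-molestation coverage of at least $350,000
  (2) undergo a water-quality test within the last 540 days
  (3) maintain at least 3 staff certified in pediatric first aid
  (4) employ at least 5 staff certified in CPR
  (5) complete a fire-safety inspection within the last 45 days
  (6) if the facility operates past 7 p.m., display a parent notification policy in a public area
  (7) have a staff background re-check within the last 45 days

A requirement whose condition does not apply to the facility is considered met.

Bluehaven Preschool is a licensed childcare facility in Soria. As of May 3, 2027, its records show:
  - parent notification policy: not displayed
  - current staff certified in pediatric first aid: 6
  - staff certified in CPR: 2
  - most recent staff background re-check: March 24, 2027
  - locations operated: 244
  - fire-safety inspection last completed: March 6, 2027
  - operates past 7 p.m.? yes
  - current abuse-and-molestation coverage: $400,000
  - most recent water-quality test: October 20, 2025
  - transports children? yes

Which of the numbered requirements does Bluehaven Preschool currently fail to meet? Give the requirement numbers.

1. condition 'transports children' holds; abuse-and-molestation coverage $400,000 ≥ $350,000 → met
2. water-quality test 560 days ago vs limit 540 → not met
3. staff certified in pediatric first aid 6 ≥ 3 → met
4. staff certified in CPR 2 < 5 → not met
5. fire-safety inspection 58 days ago vs limit 45 → not met
6. condition 'operates past 7 p.m.' holds; parent notification policy absent → not met
7. staff background re-check 40 days ago vs limit 45 → met
Not met: 2, 4, 5, 6

2, 4, 5, 6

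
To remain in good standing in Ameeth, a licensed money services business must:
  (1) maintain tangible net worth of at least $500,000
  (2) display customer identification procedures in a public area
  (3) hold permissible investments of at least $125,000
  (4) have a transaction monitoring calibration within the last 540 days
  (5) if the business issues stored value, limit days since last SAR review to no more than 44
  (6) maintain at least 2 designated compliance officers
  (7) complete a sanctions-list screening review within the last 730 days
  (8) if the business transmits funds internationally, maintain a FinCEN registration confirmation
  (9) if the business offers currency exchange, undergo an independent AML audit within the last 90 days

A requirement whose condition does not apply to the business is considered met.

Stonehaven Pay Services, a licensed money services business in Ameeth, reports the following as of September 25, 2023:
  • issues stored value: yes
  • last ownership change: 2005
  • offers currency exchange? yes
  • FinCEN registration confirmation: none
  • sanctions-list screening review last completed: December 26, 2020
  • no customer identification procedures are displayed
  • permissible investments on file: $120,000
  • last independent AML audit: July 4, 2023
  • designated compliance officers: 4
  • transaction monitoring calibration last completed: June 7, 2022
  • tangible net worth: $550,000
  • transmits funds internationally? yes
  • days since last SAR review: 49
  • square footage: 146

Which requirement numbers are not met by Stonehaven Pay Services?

1. tangible net worth $550,000 ≥ $500,000 → met
2. customer identification procedures absent → not met
3. permissible investments $120,000 < $125,000 → not met
4. transaction monitoring calibration 475 days ago vs limit 540 → met
5. condition 'issues stored value' holds; days since last SAR review 49 > 44 → not met
6. designated compliance officers 4 ≥ 2 → met
7. sanctions-list screening review 1003 days ago vs limit 730 → not met
8. condition 'transmits funds internationally' holds; FinCEN registration confirmation absent → not met
9. condition 'offers currency exchange' holds; independent AML audit 83 days ago vs limit 90 → met
Not met: 2, 3, 5, 7, 8

2, 3, 5, 7, 8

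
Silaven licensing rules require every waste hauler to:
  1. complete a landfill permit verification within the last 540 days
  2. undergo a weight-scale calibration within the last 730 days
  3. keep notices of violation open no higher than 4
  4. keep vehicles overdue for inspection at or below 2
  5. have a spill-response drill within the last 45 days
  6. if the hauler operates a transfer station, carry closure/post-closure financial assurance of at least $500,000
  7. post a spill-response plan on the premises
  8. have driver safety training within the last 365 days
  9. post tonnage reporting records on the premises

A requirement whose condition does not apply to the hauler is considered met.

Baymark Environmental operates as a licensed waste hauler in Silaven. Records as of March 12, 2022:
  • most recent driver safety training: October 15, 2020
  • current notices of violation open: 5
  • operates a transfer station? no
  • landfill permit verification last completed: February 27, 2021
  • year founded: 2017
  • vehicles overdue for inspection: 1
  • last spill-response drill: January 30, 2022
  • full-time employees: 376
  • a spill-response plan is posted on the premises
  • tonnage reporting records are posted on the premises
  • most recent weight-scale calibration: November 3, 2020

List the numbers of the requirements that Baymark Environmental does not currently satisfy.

3, 8

1. landfill permit verification 378 days ago vs limit 540 → met
2. weight-scale calibration 494 days ago vs limit 730 → met
3. notices of violation open 5 > 4 → not met
4. vehicles overdue for inspection 1 ≤ 2 → met
5. spill-response drill 41 days ago vs limit 45 → met
6. condition 'operates a transfer station' does not hold → requirement n/a → met
7. spill-response plan present → met
8. driver safety training 513 days ago vs limit 365 → not met
9. tonnage reporting records present → met
Not met: 3, 8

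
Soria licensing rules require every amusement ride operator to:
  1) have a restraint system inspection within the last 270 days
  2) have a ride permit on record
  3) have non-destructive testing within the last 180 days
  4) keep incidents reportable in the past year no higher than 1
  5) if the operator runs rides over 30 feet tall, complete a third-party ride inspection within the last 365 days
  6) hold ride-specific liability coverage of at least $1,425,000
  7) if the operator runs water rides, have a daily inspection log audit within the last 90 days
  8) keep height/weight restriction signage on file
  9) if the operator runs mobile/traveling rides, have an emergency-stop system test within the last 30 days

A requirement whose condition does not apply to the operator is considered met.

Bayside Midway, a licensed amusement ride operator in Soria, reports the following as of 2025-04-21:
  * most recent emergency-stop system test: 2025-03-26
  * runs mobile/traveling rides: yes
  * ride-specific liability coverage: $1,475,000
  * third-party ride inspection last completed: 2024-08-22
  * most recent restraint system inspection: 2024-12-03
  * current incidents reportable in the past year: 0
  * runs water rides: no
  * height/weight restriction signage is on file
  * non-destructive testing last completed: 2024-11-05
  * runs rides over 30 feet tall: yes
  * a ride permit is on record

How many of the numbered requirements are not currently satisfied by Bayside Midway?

0

1. restraint system inspection 139 days ago vs limit 270 → met
2. ride permit present → met
3. non-destructive testing 167 days ago vs limit 180 → met
4. incidents reportable in the past year 0 ≤ 1 → met
5. condition 'runs rides over 30 feet tall' holds; third-party ride inspection 242 days ago vs limit 365 → met
6. ride-specific liability coverage $1,475,000 ≥ $1,425,000 → met
7. condition 'runs water rides' does not hold → requirement n/a → met
8. height/weight restriction signage present → met
9. condition 'runs mobile/traveling rides' holds; emergency-stop system test 26 days ago vs limit 30 → met
Not met: 0 of 9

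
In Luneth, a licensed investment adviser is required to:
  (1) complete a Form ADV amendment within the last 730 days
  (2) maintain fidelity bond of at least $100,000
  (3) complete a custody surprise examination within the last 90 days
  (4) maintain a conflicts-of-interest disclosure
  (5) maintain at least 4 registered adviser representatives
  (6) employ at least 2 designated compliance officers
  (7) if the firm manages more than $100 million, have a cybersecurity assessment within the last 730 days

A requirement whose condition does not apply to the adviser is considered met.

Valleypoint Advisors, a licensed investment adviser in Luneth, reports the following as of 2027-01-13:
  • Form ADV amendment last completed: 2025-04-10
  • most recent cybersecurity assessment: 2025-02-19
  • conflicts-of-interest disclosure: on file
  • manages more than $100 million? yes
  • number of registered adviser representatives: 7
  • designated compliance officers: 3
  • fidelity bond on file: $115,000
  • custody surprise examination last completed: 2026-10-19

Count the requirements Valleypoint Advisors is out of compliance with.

1. Form ADV amendment 643 days ago vs limit 730 → met
2. fidelity bond $115,000 ≥ $100,000 → met
3. custody surprise examination 86 days ago vs limit 90 → met
4. conflicts-of-interest disclosure present → met
5. registered adviser representatives 7 ≥ 4 → met
6. designated compliance officers 3 ≥ 2 → met
7. condition 'manages more than $100 million' holds; cybersecurity assessment 693 days ago vs limit 730 → met
Not met: 0 of 7

0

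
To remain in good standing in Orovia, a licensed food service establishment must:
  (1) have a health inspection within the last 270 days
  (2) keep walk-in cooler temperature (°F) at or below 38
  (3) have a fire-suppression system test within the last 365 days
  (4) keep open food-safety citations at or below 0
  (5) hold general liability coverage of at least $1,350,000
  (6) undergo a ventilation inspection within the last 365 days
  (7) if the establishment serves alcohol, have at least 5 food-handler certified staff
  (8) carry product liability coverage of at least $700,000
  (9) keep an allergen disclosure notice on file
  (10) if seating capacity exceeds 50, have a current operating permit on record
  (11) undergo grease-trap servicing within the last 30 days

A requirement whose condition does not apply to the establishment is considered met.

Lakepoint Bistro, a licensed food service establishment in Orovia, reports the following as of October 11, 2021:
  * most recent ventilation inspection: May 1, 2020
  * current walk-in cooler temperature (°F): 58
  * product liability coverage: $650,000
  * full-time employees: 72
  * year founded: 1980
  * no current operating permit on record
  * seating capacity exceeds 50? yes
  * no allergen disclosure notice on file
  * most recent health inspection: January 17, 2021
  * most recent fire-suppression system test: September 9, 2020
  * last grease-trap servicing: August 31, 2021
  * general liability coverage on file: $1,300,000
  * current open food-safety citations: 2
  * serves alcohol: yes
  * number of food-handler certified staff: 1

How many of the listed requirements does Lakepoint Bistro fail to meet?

1. health inspection 267 days ago vs limit 270 → met
2. walk-in cooler temperature (°F) 58 > 38 → not met
3. fire-suppression system test 397 days ago vs limit 365 → not met
4. open food-safety citations 2 > 0 → not met
5. general liability coverage $1,300,000 < $1,350,000 → not met
6. ventilation inspection 528 days ago vs limit 365 → not met
7. condition 'serves alcohol' holds; food-handler certified staff 1 < 5 → not met
8. product liability coverage $650,000 < $700,000 → not met
9. allergen disclosure notice absent → not met
10. condition 'seating capacity exceeds 50' holds; current operating permit absent → not met
11. grease-trap servicing 41 days ago vs limit 30 → not met
Not met: 10 of 11

10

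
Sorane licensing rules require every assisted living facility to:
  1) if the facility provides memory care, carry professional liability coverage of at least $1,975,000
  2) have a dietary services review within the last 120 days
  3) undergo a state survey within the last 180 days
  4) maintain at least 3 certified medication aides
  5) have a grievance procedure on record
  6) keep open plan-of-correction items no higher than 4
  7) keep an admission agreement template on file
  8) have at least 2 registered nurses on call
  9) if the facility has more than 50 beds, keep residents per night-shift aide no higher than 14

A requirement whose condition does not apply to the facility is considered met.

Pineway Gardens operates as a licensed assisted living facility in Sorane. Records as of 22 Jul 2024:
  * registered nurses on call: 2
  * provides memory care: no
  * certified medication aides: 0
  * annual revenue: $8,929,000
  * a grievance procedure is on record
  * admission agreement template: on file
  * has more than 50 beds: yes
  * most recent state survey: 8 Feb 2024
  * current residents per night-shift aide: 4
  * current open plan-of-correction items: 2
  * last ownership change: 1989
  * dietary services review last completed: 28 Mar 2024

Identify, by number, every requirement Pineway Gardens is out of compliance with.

1. condition 'provides memory care' does not hold → requirement n/a → met
2. dietary services review 116 days ago vs limit 120 → met
3. state survey 165 days ago vs limit 180 → met
4. certified medication aides 0 < 3 → not met
5. grievance procedure present → met
6. open plan-of-correction items 2 ≤ 4 → met
7. admission agreement template present → met
8. registered nurses on call 2 ≥ 2 → met
9. condition 'has more than 50 beds' holds; residents per night-shift aide 4 ≤ 14 → met
Not met: 4

4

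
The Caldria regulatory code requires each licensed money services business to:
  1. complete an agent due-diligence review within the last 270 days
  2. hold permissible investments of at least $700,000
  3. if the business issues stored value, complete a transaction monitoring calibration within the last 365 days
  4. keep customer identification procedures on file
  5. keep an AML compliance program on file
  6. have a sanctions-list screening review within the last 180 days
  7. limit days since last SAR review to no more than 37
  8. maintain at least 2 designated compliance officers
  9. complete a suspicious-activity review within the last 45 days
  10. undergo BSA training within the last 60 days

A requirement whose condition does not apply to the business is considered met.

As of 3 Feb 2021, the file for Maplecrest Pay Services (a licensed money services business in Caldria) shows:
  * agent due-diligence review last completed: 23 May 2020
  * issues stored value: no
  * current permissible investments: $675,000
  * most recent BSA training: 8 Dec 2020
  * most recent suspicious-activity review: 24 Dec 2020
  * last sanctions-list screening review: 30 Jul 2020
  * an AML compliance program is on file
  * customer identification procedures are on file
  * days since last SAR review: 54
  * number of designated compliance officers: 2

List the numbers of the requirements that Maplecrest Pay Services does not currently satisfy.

1. agent due-diligence review 256 days ago vs limit 270 → met
2. permissible investments $675,000 < $700,000 → not met
3. condition 'issues stored value' does not hold → requirement n/a → met
4. customer identification procedures present → met
5. AML compliance program present → met
6. sanctions-list screening review 188 days ago vs limit 180 → not met
7. days since last SAR review 54 > 37 → not met
8. designated compliance officers 2 ≥ 2 → met
9. suspicious-activity review 41 days ago vs limit 45 → met
10. BSA training 57 days ago vs limit 60 → met
Not met: 2, 6, 7

2, 6, 7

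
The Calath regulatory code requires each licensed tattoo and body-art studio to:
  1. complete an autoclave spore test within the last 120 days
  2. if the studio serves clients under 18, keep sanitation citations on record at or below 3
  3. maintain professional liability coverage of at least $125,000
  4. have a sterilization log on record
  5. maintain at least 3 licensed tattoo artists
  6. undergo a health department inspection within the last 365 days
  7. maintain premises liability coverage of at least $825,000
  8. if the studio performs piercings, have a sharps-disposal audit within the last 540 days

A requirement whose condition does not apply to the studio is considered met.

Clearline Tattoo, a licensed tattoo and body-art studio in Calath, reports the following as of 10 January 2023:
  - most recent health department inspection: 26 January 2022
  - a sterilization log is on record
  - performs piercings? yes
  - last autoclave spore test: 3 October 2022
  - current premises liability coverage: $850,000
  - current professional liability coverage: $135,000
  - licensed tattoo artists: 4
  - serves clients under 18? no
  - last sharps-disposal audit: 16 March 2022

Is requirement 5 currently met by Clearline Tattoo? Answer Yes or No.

Yes

5. licensed tattoo artists 4 ≥ 3 → met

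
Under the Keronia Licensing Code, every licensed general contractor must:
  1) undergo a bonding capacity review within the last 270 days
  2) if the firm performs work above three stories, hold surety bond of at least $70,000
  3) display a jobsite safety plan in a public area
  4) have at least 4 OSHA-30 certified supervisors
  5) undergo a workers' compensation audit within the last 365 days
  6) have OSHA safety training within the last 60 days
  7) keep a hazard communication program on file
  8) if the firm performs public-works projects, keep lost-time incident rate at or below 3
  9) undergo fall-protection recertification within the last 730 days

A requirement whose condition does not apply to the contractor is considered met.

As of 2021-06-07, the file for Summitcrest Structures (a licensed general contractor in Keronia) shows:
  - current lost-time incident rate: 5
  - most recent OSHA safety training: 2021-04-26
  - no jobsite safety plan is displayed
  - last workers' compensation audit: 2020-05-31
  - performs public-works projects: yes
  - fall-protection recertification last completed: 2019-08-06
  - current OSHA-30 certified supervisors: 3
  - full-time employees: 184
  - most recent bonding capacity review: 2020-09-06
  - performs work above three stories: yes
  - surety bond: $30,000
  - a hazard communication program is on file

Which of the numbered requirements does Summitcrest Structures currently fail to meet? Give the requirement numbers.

1, 2, 3, 4, 5, 8

1. bonding capacity review 274 days ago vs limit 270 → not met
2. condition 'performs work above three stories' holds; surety bond $30,000 < $70,000 → not met
3. jobsite safety plan absent → not met
4. OSHA-30 certified supervisors 3 < 4 → not met
5. workers' compensation audit 372 days ago vs limit 365 → not met
6. OSHA safety training 42 days ago vs limit 60 → met
7. hazard communication program present → met
8. condition 'performs public-works projects' holds; lost-time incident rate 5 > 3 → not met
9. fall-protection recertification 671 days ago vs limit 730 → met
Not met: 1, 2, 3, 4, 5, 8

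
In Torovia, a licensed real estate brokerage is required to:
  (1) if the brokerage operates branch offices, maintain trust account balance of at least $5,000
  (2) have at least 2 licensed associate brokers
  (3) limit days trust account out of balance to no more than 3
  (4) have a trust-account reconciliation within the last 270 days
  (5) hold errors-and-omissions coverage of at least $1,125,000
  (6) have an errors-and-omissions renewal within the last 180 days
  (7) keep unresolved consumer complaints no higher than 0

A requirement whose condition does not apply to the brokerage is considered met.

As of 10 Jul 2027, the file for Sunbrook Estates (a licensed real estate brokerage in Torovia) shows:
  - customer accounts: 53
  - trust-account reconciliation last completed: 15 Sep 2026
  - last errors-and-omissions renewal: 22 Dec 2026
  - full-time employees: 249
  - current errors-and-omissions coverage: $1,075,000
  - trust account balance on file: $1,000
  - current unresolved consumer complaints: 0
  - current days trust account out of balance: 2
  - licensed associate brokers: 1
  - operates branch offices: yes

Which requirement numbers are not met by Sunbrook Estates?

1. condition 'operates branch offices' holds; trust account balance $1,000 < $5,000 → not met
2. licensed associate brokers 1 < 2 → not met
3. days trust account out of balance 2 ≤ 3 → met
4. trust-account reconciliation 298 days ago vs limit 270 → not met
5. errors-and-omissions coverage $1,075,000 < $1,125,000 → not met
6. errors-and-omissions renewal 200 days ago vs limit 180 → not met
7. unresolved consumer complaints 0 ≤ 0 → met
Not met: 1, 2, 4, 5, 6

1, 2, 4, 5, 6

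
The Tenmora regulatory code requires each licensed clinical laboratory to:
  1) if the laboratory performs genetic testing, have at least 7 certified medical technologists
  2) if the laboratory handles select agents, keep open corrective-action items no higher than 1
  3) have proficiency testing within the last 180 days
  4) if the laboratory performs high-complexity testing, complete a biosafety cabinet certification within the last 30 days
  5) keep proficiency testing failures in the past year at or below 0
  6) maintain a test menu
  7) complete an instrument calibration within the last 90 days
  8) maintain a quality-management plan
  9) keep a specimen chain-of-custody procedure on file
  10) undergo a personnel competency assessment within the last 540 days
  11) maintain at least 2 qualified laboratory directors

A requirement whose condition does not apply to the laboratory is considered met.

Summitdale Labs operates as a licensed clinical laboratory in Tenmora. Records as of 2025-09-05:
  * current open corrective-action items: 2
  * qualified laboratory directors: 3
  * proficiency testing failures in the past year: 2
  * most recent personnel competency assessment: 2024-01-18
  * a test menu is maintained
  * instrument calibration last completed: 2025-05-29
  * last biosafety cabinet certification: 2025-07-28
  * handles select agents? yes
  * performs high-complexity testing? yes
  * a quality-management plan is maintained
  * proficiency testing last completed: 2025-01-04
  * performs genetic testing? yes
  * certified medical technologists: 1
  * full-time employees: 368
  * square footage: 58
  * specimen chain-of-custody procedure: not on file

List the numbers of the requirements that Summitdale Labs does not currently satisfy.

1, 2, 3, 4, 5, 7, 9, 10

1. condition 'performs genetic testing' holds; certified medical technologists 1 < 7 → not met
2. condition 'handles select agents' holds; open corrective-action items 2 > 1 → not met
3. proficiency testing 244 days ago vs limit 180 → not met
4. condition 'performs high-complexity testing' holds; biosafety cabinet certification 39 days ago vs limit 30 → not met
5. proficiency testing failures in the past year 2 > 0 → not met
6. test menu present → met
7. instrument calibration 99 days ago vs limit 90 → not met
8. quality-management plan present → met
9. specimen chain-of-custody procedure absent → not met
10. personnel competency assessment 596 days ago vs limit 540 → not met
11. qualified laboratory directors 3 ≥ 2 → met
Not met: 1, 2, 3, 4, 5, 7, 9, 10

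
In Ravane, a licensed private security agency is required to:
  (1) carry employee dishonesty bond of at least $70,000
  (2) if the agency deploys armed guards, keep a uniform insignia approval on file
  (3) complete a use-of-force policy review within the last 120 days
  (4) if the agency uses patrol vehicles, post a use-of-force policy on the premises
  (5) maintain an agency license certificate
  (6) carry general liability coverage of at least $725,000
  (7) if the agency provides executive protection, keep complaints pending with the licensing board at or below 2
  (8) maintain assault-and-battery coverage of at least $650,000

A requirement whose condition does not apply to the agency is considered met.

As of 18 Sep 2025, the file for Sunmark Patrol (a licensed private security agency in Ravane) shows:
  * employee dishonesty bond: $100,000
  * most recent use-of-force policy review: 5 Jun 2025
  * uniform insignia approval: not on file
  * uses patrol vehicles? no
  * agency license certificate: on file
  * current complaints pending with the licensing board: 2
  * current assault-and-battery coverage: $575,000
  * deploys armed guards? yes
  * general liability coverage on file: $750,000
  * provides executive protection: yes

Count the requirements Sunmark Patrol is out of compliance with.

2

1. employee dishonesty bond $100,000 ≥ $70,000 → met
2. condition 'deploys armed guards' holds; uniform insignia approval absent → not met
3. use-of-force policy review 105 days ago vs limit 120 → met
4. condition 'uses patrol vehicles' does not hold → requirement n/a → met
5. agency license certificate present → met
6. general liability coverage $750,000 ≥ $725,000 → met
7. condition 'provides executive protection' holds; complaints pending with the licensing board 2 ≤ 2 → met
8. assault-and-battery coverage $575,000 < $650,000 → not met
Not met: 2 of 8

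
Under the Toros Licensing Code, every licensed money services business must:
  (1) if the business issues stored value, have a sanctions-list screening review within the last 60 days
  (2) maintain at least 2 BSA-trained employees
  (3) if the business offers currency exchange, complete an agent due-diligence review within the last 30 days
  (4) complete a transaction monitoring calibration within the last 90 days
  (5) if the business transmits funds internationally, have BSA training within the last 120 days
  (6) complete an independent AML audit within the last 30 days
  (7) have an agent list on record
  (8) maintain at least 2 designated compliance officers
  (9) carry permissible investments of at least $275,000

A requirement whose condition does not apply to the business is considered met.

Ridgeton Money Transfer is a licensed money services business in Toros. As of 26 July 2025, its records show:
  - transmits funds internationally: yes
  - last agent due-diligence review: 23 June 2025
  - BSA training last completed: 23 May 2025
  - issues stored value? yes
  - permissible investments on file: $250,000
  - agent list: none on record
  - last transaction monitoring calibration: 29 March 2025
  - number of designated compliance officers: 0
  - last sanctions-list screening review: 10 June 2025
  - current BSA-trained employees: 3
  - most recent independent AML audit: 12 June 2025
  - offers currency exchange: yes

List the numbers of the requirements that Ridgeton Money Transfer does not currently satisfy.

3, 4, 6, 7, 8, 9

1. condition 'issues stored value' holds; sanctions-list screening review 46 days ago vs limit 60 → met
2. BSA-trained employees 3 ≥ 2 → met
3. condition 'offers currency exchange' holds; agent due-diligence review 33 days ago vs limit 30 → not met
4. transaction monitoring calibration 119 days ago vs limit 90 → not met
5. condition 'transmits funds internationally' holds; BSA training 64 days ago vs limit 120 → met
6. independent AML audit 44 days ago vs limit 30 → not met
7. agent list absent → not met
8. designated compliance officers 0 < 2 → not met
9. permissible investments $250,000 < $275,000 → not met
Not met: 3, 4, 6, 7, 8, 9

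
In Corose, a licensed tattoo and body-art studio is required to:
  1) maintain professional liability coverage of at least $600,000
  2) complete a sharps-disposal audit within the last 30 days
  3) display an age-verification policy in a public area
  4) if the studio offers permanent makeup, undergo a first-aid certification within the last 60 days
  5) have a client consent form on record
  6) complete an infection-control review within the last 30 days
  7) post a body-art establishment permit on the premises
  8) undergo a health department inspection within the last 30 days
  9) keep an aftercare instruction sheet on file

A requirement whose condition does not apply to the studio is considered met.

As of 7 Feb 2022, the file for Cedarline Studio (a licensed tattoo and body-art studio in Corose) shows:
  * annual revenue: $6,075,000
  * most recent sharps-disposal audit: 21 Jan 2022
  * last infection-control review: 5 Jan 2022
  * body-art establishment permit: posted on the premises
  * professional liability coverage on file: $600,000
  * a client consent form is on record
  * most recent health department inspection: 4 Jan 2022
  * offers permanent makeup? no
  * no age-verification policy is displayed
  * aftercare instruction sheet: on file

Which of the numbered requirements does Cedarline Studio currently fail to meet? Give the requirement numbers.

3, 6, 8

1. professional liability coverage $600,000 ≥ $600,000 → met
2. sharps-disposal audit 17 days ago vs limit 30 → met
3. age-verification policy absent → not met
4. condition 'offers permanent makeup' does not hold → requirement n/a → met
5. client consent form present → met
6. infection-control review 33 days ago vs limit 30 → not met
7. body-art establishment permit present → met
8. health department inspection 34 days ago vs limit 30 → not met
9. aftercare instruction sheet present → met
Not met: 3, 6, 8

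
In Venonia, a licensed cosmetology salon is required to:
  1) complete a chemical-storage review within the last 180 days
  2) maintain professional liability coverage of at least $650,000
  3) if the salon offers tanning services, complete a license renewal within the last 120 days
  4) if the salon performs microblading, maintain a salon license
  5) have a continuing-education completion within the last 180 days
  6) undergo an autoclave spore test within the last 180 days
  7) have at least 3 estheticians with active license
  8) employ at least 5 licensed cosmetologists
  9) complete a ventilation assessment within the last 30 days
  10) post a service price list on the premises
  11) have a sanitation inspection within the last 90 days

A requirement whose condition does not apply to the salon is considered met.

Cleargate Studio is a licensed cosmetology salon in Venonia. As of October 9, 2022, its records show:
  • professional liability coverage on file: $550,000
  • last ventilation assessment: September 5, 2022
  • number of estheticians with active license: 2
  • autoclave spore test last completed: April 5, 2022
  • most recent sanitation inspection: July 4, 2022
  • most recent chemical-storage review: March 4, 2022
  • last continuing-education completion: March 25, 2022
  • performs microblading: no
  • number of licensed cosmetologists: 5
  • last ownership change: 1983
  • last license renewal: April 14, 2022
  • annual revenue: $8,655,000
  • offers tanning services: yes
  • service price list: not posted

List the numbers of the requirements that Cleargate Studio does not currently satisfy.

1. chemical-storage review 219 days ago vs limit 180 → not met
2. professional liability coverage $550,000 < $650,000 → not met
3. condition 'offers tanning services' holds; license renewal 178 days ago vs limit 120 → not met
4. condition 'performs microblading' does not hold → requirement n/a → met
5. continuing-education completion 198 days ago vs limit 180 → not met
6. autoclave spore test 187 days ago vs limit 180 → not met
7. estheticians with active license 2 < 3 → not met
8. licensed cosmetologists 5 ≥ 5 → met
9. ventilation assessment 34 days ago vs limit 30 → not met
10. service price list absent → not met
11. sanitation inspection 97 days ago vs limit 90 → not met
Not met: 1, 2, 3, 5, 6, 7, 9, 10, 11

1, 2, 3, 5, 6, 7, 9, 10, 11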